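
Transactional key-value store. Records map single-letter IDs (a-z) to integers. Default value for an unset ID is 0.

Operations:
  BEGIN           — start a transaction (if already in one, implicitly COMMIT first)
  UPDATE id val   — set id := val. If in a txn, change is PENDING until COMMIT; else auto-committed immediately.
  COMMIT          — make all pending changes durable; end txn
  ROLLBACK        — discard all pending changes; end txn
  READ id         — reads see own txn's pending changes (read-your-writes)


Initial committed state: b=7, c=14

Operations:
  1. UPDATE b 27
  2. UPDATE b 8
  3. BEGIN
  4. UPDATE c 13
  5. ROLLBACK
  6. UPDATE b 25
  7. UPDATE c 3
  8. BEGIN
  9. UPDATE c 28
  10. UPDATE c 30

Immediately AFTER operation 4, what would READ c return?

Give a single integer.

Initial committed: {b=7, c=14}
Op 1: UPDATE b=27 (auto-commit; committed b=27)
Op 2: UPDATE b=8 (auto-commit; committed b=8)
Op 3: BEGIN: in_txn=True, pending={}
Op 4: UPDATE c=13 (pending; pending now {c=13})
After op 4: visible(c) = 13 (pending={c=13}, committed={b=8, c=14})

Answer: 13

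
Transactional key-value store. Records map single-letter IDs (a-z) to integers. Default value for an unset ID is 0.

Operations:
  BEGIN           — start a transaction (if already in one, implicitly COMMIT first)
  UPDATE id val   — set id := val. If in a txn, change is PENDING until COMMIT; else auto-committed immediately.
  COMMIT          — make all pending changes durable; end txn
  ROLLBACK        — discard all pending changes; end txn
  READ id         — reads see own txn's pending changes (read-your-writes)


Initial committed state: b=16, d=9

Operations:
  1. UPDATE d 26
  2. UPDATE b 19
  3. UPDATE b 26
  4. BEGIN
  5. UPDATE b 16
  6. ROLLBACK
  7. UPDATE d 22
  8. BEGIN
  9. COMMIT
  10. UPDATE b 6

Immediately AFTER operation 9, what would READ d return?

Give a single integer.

Initial committed: {b=16, d=9}
Op 1: UPDATE d=26 (auto-commit; committed d=26)
Op 2: UPDATE b=19 (auto-commit; committed b=19)
Op 3: UPDATE b=26 (auto-commit; committed b=26)
Op 4: BEGIN: in_txn=True, pending={}
Op 5: UPDATE b=16 (pending; pending now {b=16})
Op 6: ROLLBACK: discarded pending ['b']; in_txn=False
Op 7: UPDATE d=22 (auto-commit; committed d=22)
Op 8: BEGIN: in_txn=True, pending={}
Op 9: COMMIT: merged [] into committed; committed now {b=26, d=22}
After op 9: visible(d) = 22 (pending={}, committed={b=26, d=22})

Answer: 22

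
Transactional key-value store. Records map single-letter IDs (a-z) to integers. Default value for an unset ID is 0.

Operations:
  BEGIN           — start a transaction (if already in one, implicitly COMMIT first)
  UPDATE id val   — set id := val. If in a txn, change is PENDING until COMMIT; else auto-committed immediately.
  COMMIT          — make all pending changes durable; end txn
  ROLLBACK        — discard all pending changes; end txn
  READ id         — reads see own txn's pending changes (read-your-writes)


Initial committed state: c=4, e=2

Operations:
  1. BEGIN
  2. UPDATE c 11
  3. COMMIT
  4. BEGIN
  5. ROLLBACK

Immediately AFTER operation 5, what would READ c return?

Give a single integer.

Answer: 11

Derivation:
Initial committed: {c=4, e=2}
Op 1: BEGIN: in_txn=True, pending={}
Op 2: UPDATE c=11 (pending; pending now {c=11})
Op 3: COMMIT: merged ['c'] into committed; committed now {c=11, e=2}
Op 4: BEGIN: in_txn=True, pending={}
Op 5: ROLLBACK: discarded pending []; in_txn=False
After op 5: visible(c) = 11 (pending={}, committed={c=11, e=2})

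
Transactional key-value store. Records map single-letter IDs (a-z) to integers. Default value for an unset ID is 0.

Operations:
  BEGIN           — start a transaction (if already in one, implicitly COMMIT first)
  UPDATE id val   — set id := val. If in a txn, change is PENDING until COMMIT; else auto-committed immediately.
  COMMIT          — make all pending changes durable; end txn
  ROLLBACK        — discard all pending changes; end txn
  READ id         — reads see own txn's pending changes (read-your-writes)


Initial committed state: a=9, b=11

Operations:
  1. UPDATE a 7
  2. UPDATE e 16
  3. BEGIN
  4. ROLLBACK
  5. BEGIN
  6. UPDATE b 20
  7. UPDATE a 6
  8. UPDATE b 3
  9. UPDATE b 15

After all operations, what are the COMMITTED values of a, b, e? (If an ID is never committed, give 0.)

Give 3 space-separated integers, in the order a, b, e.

Initial committed: {a=9, b=11}
Op 1: UPDATE a=7 (auto-commit; committed a=7)
Op 2: UPDATE e=16 (auto-commit; committed e=16)
Op 3: BEGIN: in_txn=True, pending={}
Op 4: ROLLBACK: discarded pending []; in_txn=False
Op 5: BEGIN: in_txn=True, pending={}
Op 6: UPDATE b=20 (pending; pending now {b=20})
Op 7: UPDATE a=6 (pending; pending now {a=6, b=20})
Op 8: UPDATE b=3 (pending; pending now {a=6, b=3})
Op 9: UPDATE b=15 (pending; pending now {a=6, b=15})
Final committed: {a=7, b=11, e=16}

Answer: 7 11 16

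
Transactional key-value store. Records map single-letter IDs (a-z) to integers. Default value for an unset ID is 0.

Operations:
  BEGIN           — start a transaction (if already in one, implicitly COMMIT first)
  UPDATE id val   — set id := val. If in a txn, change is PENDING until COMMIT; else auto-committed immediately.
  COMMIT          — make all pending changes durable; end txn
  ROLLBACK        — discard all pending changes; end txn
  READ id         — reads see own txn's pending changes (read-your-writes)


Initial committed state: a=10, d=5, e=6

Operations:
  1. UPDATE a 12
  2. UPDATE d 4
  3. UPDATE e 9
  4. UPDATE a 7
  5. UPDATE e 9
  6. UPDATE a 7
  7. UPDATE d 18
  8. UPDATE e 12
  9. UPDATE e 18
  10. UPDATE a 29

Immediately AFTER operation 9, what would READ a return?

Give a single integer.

Initial committed: {a=10, d=5, e=6}
Op 1: UPDATE a=12 (auto-commit; committed a=12)
Op 2: UPDATE d=4 (auto-commit; committed d=4)
Op 3: UPDATE e=9 (auto-commit; committed e=9)
Op 4: UPDATE a=7 (auto-commit; committed a=7)
Op 5: UPDATE e=9 (auto-commit; committed e=9)
Op 6: UPDATE a=7 (auto-commit; committed a=7)
Op 7: UPDATE d=18 (auto-commit; committed d=18)
Op 8: UPDATE e=12 (auto-commit; committed e=12)
Op 9: UPDATE e=18 (auto-commit; committed e=18)
After op 9: visible(a) = 7 (pending={}, committed={a=7, d=18, e=18})

Answer: 7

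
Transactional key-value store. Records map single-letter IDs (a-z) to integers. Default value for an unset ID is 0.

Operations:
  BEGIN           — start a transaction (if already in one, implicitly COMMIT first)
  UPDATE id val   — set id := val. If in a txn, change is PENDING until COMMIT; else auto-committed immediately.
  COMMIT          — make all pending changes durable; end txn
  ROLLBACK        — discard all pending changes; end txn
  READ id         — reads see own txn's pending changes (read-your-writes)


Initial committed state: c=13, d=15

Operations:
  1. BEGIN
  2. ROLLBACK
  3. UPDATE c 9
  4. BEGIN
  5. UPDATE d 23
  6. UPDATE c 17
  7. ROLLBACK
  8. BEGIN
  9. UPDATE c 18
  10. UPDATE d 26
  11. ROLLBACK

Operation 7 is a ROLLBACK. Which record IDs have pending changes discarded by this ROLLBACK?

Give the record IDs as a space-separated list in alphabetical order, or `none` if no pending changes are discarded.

Answer: c d

Derivation:
Initial committed: {c=13, d=15}
Op 1: BEGIN: in_txn=True, pending={}
Op 2: ROLLBACK: discarded pending []; in_txn=False
Op 3: UPDATE c=9 (auto-commit; committed c=9)
Op 4: BEGIN: in_txn=True, pending={}
Op 5: UPDATE d=23 (pending; pending now {d=23})
Op 6: UPDATE c=17 (pending; pending now {c=17, d=23})
Op 7: ROLLBACK: discarded pending ['c', 'd']; in_txn=False
Op 8: BEGIN: in_txn=True, pending={}
Op 9: UPDATE c=18 (pending; pending now {c=18})
Op 10: UPDATE d=26 (pending; pending now {c=18, d=26})
Op 11: ROLLBACK: discarded pending ['c', 'd']; in_txn=False
ROLLBACK at op 7 discards: ['c', 'd']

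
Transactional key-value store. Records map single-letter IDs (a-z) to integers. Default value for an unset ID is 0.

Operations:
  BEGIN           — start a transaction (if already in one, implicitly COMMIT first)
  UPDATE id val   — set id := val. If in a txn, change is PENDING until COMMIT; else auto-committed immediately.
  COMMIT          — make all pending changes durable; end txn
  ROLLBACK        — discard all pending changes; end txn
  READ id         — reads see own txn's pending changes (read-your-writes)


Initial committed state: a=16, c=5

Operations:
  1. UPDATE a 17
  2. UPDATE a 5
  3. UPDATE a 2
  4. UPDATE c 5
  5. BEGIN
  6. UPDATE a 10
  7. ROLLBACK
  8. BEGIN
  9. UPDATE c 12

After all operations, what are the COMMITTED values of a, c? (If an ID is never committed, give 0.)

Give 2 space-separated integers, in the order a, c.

Initial committed: {a=16, c=5}
Op 1: UPDATE a=17 (auto-commit; committed a=17)
Op 2: UPDATE a=5 (auto-commit; committed a=5)
Op 3: UPDATE a=2 (auto-commit; committed a=2)
Op 4: UPDATE c=5 (auto-commit; committed c=5)
Op 5: BEGIN: in_txn=True, pending={}
Op 6: UPDATE a=10 (pending; pending now {a=10})
Op 7: ROLLBACK: discarded pending ['a']; in_txn=False
Op 8: BEGIN: in_txn=True, pending={}
Op 9: UPDATE c=12 (pending; pending now {c=12})
Final committed: {a=2, c=5}

Answer: 2 5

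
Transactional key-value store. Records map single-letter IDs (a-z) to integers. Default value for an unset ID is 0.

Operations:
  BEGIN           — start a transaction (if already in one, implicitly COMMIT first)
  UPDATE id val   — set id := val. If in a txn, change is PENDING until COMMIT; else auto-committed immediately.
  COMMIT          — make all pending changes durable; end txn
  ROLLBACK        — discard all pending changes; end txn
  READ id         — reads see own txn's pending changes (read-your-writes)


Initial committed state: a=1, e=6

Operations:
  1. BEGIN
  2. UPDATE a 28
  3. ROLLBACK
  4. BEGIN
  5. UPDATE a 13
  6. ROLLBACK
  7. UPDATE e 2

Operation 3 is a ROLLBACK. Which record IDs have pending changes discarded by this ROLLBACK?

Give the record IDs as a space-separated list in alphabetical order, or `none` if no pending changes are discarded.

Initial committed: {a=1, e=6}
Op 1: BEGIN: in_txn=True, pending={}
Op 2: UPDATE a=28 (pending; pending now {a=28})
Op 3: ROLLBACK: discarded pending ['a']; in_txn=False
Op 4: BEGIN: in_txn=True, pending={}
Op 5: UPDATE a=13 (pending; pending now {a=13})
Op 6: ROLLBACK: discarded pending ['a']; in_txn=False
Op 7: UPDATE e=2 (auto-commit; committed e=2)
ROLLBACK at op 3 discards: ['a']

Answer: a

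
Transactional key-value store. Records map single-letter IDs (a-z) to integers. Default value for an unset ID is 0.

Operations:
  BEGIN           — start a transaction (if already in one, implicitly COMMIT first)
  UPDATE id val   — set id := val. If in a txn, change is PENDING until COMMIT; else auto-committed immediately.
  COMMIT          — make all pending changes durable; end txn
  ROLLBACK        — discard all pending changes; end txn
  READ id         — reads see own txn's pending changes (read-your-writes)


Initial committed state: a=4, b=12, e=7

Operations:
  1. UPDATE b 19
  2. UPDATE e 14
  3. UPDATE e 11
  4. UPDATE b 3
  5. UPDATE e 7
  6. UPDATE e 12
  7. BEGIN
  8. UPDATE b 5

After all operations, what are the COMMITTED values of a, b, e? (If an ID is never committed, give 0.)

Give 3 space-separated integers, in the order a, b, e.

Answer: 4 3 12

Derivation:
Initial committed: {a=4, b=12, e=7}
Op 1: UPDATE b=19 (auto-commit; committed b=19)
Op 2: UPDATE e=14 (auto-commit; committed e=14)
Op 3: UPDATE e=11 (auto-commit; committed e=11)
Op 4: UPDATE b=3 (auto-commit; committed b=3)
Op 5: UPDATE e=7 (auto-commit; committed e=7)
Op 6: UPDATE e=12 (auto-commit; committed e=12)
Op 7: BEGIN: in_txn=True, pending={}
Op 8: UPDATE b=5 (pending; pending now {b=5})
Final committed: {a=4, b=3, e=12}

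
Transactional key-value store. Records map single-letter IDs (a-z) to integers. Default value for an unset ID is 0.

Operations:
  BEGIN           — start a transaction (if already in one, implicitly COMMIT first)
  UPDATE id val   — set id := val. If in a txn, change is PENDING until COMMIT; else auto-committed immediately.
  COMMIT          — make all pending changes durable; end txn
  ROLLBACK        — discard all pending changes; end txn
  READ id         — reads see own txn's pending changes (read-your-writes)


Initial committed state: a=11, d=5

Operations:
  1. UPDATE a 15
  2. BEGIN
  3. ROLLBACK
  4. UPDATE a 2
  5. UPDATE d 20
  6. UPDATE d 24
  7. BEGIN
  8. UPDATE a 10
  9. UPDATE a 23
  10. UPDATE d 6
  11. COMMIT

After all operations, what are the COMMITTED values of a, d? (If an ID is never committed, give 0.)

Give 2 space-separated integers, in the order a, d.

Initial committed: {a=11, d=5}
Op 1: UPDATE a=15 (auto-commit; committed a=15)
Op 2: BEGIN: in_txn=True, pending={}
Op 3: ROLLBACK: discarded pending []; in_txn=False
Op 4: UPDATE a=2 (auto-commit; committed a=2)
Op 5: UPDATE d=20 (auto-commit; committed d=20)
Op 6: UPDATE d=24 (auto-commit; committed d=24)
Op 7: BEGIN: in_txn=True, pending={}
Op 8: UPDATE a=10 (pending; pending now {a=10})
Op 9: UPDATE a=23 (pending; pending now {a=23})
Op 10: UPDATE d=6 (pending; pending now {a=23, d=6})
Op 11: COMMIT: merged ['a', 'd'] into committed; committed now {a=23, d=6}
Final committed: {a=23, d=6}

Answer: 23 6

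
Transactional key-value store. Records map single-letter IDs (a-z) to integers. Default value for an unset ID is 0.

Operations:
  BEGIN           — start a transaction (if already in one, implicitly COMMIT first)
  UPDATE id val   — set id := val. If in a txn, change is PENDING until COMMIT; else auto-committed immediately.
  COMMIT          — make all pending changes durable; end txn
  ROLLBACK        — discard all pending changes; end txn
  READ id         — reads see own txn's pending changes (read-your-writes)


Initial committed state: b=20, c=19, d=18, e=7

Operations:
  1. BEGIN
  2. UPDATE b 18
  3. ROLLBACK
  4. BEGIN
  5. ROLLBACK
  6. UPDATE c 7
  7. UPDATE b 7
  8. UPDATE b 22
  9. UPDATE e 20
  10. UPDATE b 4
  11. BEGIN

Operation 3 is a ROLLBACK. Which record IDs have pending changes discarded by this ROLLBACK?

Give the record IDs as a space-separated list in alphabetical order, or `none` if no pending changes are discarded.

Answer: b

Derivation:
Initial committed: {b=20, c=19, d=18, e=7}
Op 1: BEGIN: in_txn=True, pending={}
Op 2: UPDATE b=18 (pending; pending now {b=18})
Op 3: ROLLBACK: discarded pending ['b']; in_txn=False
Op 4: BEGIN: in_txn=True, pending={}
Op 5: ROLLBACK: discarded pending []; in_txn=False
Op 6: UPDATE c=7 (auto-commit; committed c=7)
Op 7: UPDATE b=7 (auto-commit; committed b=7)
Op 8: UPDATE b=22 (auto-commit; committed b=22)
Op 9: UPDATE e=20 (auto-commit; committed e=20)
Op 10: UPDATE b=4 (auto-commit; committed b=4)
Op 11: BEGIN: in_txn=True, pending={}
ROLLBACK at op 3 discards: ['b']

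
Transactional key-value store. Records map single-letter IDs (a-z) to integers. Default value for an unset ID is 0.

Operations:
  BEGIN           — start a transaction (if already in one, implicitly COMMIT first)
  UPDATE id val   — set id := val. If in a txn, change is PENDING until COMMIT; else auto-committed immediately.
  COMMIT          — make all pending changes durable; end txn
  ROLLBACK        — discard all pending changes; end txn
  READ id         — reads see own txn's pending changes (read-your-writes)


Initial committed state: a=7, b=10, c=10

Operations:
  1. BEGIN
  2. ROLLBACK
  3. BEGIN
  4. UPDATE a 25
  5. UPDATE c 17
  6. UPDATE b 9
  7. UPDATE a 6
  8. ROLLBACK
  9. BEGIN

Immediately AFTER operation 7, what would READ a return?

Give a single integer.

Initial committed: {a=7, b=10, c=10}
Op 1: BEGIN: in_txn=True, pending={}
Op 2: ROLLBACK: discarded pending []; in_txn=False
Op 3: BEGIN: in_txn=True, pending={}
Op 4: UPDATE a=25 (pending; pending now {a=25})
Op 5: UPDATE c=17 (pending; pending now {a=25, c=17})
Op 6: UPDATE b=9 (pending; pending now {a=25, b=9, c=17})
Op 7: UPDATE a=6 (pending; pending now {a=6, b=9, c=17})
After op 7: visible(a) = 6 (pending={a=6, b=9, c=17}, committed={a=7, b=10, c=10})

Answer: 6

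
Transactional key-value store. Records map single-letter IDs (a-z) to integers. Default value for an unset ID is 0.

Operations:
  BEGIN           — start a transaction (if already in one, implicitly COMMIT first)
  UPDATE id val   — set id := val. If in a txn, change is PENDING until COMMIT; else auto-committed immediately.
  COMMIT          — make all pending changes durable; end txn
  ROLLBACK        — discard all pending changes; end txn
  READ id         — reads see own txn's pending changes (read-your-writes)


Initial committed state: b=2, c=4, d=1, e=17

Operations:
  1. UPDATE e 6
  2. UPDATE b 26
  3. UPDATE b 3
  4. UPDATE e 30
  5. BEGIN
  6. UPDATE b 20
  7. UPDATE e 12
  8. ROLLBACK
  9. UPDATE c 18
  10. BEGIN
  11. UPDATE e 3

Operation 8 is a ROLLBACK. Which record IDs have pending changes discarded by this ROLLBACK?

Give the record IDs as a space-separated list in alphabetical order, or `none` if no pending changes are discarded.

Initial committed: {b=2, c=4, d=1, e=17}
Op 1: UPDATE e=6 (auto-commit; committed e=6)
Op 2: UPDATE b=26 (auto-commit; committed b=26)
Op 3: UPDATE b=3 (auto-commit; committed b=3)
Op 4: UPDATE e=30 (auto-commit; committed e=30)
Op 5: BEGIN: in_txn=True, pending={}
Op 6: UPDATE b=20 (pending; pending now {b=20})
Op 7: UPDATE e=12 (pending; pending now {b=20, e=12})
Op 8: ROLLBACK: discarded pending ['b', 'e']; in_txn=False
Op 9: UPDATE c=18 (auto-commit; committed c=18)
Op 10: BEGIN: in_txn=True, pending={}
Op 11: UPDATE e=3 (pending; pending now {e=3})
ROLLBACK at op 8 discards: ['b', 'e']

Answer: b e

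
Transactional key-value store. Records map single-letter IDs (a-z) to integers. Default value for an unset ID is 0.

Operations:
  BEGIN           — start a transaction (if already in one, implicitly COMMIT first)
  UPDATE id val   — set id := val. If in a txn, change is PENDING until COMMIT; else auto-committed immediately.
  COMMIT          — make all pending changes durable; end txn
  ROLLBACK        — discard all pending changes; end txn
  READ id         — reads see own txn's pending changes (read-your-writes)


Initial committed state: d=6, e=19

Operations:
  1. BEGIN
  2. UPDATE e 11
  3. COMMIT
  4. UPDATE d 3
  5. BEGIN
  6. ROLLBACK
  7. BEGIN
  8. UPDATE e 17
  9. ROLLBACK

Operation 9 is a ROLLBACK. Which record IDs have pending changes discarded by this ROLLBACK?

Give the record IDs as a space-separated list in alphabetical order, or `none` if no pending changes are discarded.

Initial committed: {d=6, e=19}
Op 1: BEGIN: in_txn=True, pending={}
Op 2: UPDATE e=11 (pending; pending now {e=11})
Op 3: COMMIT: merged ['e'] into committed; committed now {d=6, e=11}
Op 4: UPDATE d=3 (auto-commit; committed d=3)
Op 5: BEGIN: in_txn=True, pending={}
Op 6: ROLLBACK: discarded pending []; in_txn=False
Op 7: BEGIN: in_txn=True, pending={}
Op 8: UPDATE e=17 (pending; pending now {e=17})
Op 9: ROLLBACK: discarded pending ['e']; in_txn=False
ROLLBACK at op 9 discards: ['e']

Answer: e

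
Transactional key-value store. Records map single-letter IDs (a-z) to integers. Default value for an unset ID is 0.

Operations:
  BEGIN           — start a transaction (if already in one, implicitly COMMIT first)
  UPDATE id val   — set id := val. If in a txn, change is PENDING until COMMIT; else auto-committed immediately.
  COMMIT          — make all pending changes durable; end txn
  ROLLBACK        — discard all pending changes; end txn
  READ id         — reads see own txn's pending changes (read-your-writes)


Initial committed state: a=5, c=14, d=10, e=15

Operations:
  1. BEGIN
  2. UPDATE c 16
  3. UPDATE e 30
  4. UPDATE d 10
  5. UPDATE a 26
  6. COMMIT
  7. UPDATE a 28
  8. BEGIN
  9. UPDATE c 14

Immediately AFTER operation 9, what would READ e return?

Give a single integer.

Answer: 30

Derivation:
Initial committed: {a=5, c=14, d=10, e=15}
Op 1: BEGIN: in_txn=True, pending={}
Op 2: UPDATE c=16 (pending; pending now {c=16})
Op 3: UPDATE e=30 (pending; pending now {c=16, e=30})
Op 4: UPDATE d=10 (pending; pending now {c=16, d=10, e=30})
Op 5: UPDATE a=26 (pending; pending now {a=26, c=16, d=10, e=30})
Op 6: COMMIT: merged ['a', 'c', 'd', 'e'] into committed; committed now {a=26, c=16, d=10, e=30}
Op 7: UPDATE a=28 (auto-commit; committed a=28)
Op 8: BEGIN: in_txn=True, pending={}
Op 9: UPDATE c=14 (pending; pending now {c=14})
After op 9: visible(e) = 30 (pending={c=14}, committed={a=28, c=16, d=10, e=30})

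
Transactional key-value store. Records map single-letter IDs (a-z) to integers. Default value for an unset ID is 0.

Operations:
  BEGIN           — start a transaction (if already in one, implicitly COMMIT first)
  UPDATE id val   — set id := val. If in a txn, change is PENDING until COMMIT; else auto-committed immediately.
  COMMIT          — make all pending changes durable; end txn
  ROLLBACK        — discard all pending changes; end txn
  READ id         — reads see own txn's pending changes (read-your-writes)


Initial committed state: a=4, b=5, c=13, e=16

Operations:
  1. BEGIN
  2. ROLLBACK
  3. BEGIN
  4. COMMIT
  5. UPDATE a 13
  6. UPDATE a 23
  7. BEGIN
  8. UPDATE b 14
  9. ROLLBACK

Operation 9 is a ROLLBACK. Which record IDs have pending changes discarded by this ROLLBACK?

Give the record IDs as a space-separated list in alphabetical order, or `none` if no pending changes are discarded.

Answer: b

Derivation:
Initial committed: {a=4, b=5, c=13, e=16}
Op 1: BEGIN: in_txn=True, pending={}
Op 2: ROLLBACK: discarded pending []; in_txn=False
Op 3: BEGIN: in_txn=True, pending={}
Op 4: COMMIT: merged [] into committed; committed now {a=4, b=5, c=13, e=16}
Op 5: UPDATE a=13 (auto-commit; committed a=13)
Op 6: UPDATE a=23 (auto-commit; committed a=23)
Op 7: BEGIN: in_txn=True, pending={}
Op 8: UPDATE b=14 (pending; pending now {b=14})
Op 9: ROLLBACK: discarded pending ['b']; in_txn=False
ROLLBACK at op 9 discards: ['b']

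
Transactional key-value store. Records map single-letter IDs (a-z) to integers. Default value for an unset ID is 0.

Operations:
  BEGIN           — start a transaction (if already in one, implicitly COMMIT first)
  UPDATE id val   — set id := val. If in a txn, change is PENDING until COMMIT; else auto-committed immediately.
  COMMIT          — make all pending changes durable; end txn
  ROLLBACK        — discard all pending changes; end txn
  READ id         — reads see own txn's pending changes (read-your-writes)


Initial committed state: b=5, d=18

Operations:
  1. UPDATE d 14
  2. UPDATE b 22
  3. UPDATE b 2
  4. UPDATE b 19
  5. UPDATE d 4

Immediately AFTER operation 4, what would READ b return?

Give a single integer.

Answer: 19

Derivation:
Initial committed: {b=5, d=18}
Op 1: UPDATE d=14 (auto-commit; committed d=14)
Op 2: UPDATE b=22 (auto-commit; committed b=22)
Op 3: UPDATE b=2 (auto-commit; committed b=2)
Op 4: UPDATE b=19 (auto-commit; committed b=19)
After op 4: visible(b) = 19 (pending={}, committed={b=19, d=14})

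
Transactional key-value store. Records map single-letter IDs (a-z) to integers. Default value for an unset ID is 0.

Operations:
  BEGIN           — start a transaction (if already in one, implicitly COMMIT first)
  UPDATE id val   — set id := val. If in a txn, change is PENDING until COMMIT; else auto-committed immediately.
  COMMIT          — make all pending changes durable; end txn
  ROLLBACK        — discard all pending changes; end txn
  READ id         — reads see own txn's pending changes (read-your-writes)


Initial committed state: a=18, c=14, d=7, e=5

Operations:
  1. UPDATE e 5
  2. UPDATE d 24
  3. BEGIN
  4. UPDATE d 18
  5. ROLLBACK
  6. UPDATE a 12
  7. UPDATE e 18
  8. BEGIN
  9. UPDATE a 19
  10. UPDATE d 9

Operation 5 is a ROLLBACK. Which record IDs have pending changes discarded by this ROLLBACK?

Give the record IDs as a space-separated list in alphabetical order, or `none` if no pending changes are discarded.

Answer: d

Derivation:
Initial committed: {a=18, c=14, d=7, e=5}
Op 1: UPDATE e=5 (auto-commit; committed e=5)
Op 2: UPDATE d=24 (auto-commit; committed d=24)
Op 3: BEGIN: in_txn=True, pending={}
Op 4: UPDATE d=18 (pending; pending now {d=18})
Op 5: ROLLBACK: discarded pending ['d']; in_txn=False
Op 6: UPDATE a=12 (auto-commit; committed a=12)
Op 7: UPDATE e=18 (auto-commit; committed e=18)
Op 8: BEGIN: in_txn=True, pending={}
Op 9: UPDATE a=19 (pending; pending now {a=19})
Op 10: UPDATE d=9 (pending; pending now {a=19, d=9})
ROLLBACK at op 5 discards: ['d']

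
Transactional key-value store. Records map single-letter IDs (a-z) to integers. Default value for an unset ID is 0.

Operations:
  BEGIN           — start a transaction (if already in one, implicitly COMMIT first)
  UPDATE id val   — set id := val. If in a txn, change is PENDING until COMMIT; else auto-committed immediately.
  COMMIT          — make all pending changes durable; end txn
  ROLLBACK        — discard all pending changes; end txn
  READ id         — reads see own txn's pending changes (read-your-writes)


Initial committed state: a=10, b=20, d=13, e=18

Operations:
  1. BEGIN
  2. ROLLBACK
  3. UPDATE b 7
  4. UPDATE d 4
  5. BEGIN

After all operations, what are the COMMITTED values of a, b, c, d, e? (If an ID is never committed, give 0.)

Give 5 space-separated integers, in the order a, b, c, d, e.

Answer: 10 7 0 4 18

Derivation:
Initial committed: {a=10, b=20, d=13, e=18}
Op 1: BEGIN: in_txn=True, pending={}
Op 2: ROLLBACK: discarded pending []; in_txn=False
Op 3: UPDATE b=7 (auto-commit; committed b=7)
Op 4: UPDATE d=4 (auto-commit; committed d=4)
Op 5: BEGIN: in_txn=True, pending={}
Final committed: {a=10, b=7, d=4, e=18}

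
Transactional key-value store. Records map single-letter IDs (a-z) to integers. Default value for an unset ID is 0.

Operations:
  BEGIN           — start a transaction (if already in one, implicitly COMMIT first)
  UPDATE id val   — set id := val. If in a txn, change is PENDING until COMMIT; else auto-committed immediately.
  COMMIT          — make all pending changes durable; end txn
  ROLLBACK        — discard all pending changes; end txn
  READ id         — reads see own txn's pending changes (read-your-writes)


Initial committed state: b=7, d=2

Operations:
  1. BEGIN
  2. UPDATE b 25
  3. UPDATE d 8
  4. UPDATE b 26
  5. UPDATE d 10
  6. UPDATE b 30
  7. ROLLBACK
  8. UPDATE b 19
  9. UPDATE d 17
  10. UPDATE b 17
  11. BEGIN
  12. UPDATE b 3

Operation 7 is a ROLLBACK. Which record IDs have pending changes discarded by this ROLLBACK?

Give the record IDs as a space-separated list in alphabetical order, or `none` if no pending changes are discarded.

Answer: b d

Derivation:
Initial committed: {b=7, d=2}
Op 1: BEGIN: in_txn=True, pending={}
Op 2: UPDATE b=25 (pending; pending now {b=25})
Op 3: UPDATE d=8 (pending; pending now {b=25, d=8})
Op 4: UPDATE b=26 (pending; pending now {b=26, d=8})
Op 5: UPDATE d=10 (pending; pending now {b=26, d=10})
Op 6: UPDATE b=30 (pending; pending now {b=30, d=10})
Op 7: ROLLBACK: discarded pending ['b', 'd']; in_txn=False
Op 8: UPDATE b=19 (auto-commit; committed b=19)
Op 9: UPDATE d=17 (auto-commit; committed d=17)
Op 10: UPDATE b=17 (auto-commit; committed b=17)
Op 11: BEGIN: in_txn=True, pending={}
Op 12: UPDATE b=3 (pending; pending now {b=3})
ROLLBACK at op 7 discards: ['b', 'd']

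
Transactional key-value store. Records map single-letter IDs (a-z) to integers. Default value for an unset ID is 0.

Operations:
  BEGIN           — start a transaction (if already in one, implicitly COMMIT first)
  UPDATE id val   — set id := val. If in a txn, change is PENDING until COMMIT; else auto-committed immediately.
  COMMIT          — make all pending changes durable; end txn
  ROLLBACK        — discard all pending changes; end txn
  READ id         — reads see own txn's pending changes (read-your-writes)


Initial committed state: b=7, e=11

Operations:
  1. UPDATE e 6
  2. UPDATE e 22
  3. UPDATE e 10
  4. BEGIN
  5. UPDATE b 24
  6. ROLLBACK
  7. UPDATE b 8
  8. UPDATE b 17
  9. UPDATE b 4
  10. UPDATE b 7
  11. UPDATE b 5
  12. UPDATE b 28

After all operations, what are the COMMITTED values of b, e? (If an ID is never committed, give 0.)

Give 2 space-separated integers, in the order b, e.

Answer: 28 10

Derivation:
Initial committed: {b=7, e=11}
Op 1: UPDATE e=6 (auto-commit; committed e=6)
Op 2: UPDATE e=22 (auto-commit; committed e=22)
Op 3: UPDATE e=10 (auto-commit; committed e=10)
Op 4: BEGIN: in_txn=True, pending={}
Op 5: UPDATE b=24 (pending; pending now {b=24})
Op 6: ROLLBACK: discarded pending ['b']; in_txn=False
Op 7: UPDATE b=8 (auto-commit; committed b=8)
Op 8: UPDATE b=17 (auto-commit; committed b=17)
Op 9: UPDATE b=4 (auto-commit; committed b=4)
Op 10: UPDATE b=7 (auto-commit; committed b=7)
Op 11: UPDATE b=5 (auto-commit; committed b=5)
Op 12: UPDATE b=28 (auto-commit; committed b=28)
Final committed: {b=28, e=10}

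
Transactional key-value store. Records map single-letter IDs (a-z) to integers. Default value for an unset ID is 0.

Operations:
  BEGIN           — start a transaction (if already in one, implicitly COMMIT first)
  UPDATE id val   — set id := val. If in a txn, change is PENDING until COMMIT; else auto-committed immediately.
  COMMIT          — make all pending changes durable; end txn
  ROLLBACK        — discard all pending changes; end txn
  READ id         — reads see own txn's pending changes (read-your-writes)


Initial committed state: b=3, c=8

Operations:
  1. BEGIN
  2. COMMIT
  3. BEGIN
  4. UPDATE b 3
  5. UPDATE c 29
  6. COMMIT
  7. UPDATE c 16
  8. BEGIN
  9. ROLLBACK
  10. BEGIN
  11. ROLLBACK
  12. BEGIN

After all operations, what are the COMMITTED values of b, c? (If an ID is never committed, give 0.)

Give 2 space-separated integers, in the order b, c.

Answer: 3 16

Derivation:
Initial committed: {b=3, c=8}
Op 1: BEGIN: in_txn=True, pending={}
Op 2: COMMIT: merged [] into committed; committed now {b=3, c=8}
Op 3: BEGIN: in_txn=True, pending={}
Op 4: UPDATE b=3 (pending; pending now {b=3})
Op 5: UPDATE c=29 (pending; pending now {b=3, c=29})
Op 6: COMMIT: merged ['b', 'c'] into committed; committed now {b=3, c=29}
Op 7: UPDATE c=16 (auto-commit; committed c=16)
Op 8: BEGIN: in_txn=True, pending={}
Op 9: ROLLBACK: discarded pending []; in_txn=False
Op 10: BEGIN: in_txn=True, pending={}
Op 11: ROLLBACK: discarded pending []; in_txn=False
Op 12: BEGIN: in_txn=True, pending={}
Final committed: {b=3, c=16}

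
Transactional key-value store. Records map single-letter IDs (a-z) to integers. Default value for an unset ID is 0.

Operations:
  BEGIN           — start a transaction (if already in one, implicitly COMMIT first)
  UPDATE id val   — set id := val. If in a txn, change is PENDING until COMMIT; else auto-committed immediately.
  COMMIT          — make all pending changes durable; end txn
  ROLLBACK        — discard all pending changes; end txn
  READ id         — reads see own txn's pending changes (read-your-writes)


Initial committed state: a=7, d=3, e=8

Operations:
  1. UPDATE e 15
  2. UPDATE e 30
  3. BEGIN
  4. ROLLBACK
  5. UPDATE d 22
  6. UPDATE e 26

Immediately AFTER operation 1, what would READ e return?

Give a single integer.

Answer: 15

Derivation:
Initial committed: {a=7, d=3, e=8}
Op 1: UPDATE e=15 (auto-commit; committed e=15)
After op 1: visible(e) = 15 (pending={}, committed={a=7, d=3, e=15})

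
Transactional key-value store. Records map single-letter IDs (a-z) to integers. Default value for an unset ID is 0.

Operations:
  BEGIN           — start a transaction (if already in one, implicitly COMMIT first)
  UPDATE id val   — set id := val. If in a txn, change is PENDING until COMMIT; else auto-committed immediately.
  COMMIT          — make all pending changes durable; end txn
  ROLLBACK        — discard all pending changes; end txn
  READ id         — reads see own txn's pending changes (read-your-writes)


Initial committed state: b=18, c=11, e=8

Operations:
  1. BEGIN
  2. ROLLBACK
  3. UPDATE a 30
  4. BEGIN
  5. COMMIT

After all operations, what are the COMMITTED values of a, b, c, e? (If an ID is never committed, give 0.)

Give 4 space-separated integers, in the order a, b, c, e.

Initial committed: {b=18, c=11, e=8}
Op 1: BEGIN: in_txn=True, pending={}
Op 2: ROLLBACK: discarded pending []; in_txn=False
Op 3: UPDATE a=30 (auto-commit; committed a=30)
Op 4: BEGIN: in_txn=True, pending={}
Op 5: COMMIT: merged [] into committed; committed now {a=30, b=18, c=11, e=8}
Final committed: {a=30, b=18, c=11, e=8}

Answer: 30 18 11 8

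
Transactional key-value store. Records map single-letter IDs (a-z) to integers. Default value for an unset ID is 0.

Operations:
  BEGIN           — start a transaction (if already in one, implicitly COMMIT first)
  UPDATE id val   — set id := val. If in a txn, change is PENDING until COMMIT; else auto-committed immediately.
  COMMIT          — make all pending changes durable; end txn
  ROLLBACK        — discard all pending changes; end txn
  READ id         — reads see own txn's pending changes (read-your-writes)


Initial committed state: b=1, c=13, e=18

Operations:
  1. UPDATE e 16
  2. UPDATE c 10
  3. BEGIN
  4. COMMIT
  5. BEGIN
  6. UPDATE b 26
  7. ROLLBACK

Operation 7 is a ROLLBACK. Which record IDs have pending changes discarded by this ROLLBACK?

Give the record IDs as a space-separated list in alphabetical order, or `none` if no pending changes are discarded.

Initial committed: {b=1, c=13, e=18}
Op 1: UPDATE e=16 (auto-commit; committed e=16)
Op 2: UPDATE c=10 (auto-commit; committed c=10)
Op 3: BEGIN: in_txn=True, pending={}
Op 4: COMMIT: merged [] into committed; committed now {b=1, c=10, e=16}
Op 5: BEGIN: in_txn=True, pending={}
Op 6: UPDATE b=26 (pending; pending now {b=26})
Op 7: ROLLBACK: discarded pending ['b']; in_txn=False
ROLLBACK at op 7 discards: ['b']

Answer: b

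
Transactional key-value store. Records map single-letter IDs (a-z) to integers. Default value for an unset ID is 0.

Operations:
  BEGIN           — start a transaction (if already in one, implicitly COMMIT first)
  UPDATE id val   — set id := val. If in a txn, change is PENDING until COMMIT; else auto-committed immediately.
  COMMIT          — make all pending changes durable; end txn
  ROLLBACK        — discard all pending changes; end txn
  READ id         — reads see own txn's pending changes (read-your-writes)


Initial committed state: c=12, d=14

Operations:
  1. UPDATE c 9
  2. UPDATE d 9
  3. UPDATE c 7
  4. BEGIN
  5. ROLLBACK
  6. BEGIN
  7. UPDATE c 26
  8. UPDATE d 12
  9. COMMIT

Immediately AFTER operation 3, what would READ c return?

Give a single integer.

Initial committed: {c=12, d=14}
Op 1: UPDATE c=9 (auto-commit; committed c=9)
Op 2: UPDATE d=9 (auto-commit; committed d=9)
Op 3: UPDATE c=7 (auto-commit; committed c=7)
After op 3: visible(c) = 7 (pending={}, committed={c=7, d=9})

Answer: 7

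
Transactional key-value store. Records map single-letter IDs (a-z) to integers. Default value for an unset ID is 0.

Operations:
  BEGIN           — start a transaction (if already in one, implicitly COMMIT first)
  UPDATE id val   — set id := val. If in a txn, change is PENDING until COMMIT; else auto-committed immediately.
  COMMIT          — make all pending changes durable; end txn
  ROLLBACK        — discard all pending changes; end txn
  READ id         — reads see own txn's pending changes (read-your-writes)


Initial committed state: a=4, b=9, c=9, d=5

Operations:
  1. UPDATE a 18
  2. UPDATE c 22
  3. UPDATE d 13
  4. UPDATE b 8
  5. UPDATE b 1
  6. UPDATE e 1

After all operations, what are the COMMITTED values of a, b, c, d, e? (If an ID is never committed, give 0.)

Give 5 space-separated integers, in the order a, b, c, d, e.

Initial committed: {a=4, b=9, c=9, d=5}
Op 1: UPDATE a=18 (auto-commit; committed a=18)
Op 2: UPDATE c=22 (auto-commit; committed c=22)
Op 3: UPDATE d=13 (auto-commit; committed d=13)
Op 4: UPDATE b=8 (auto-commit; committed b=8)
Op 5: UPDATE b=1 (auto-commit; committed b=1)
Op 6: UPDATE e=1 (auto-commit; committed e=1)
Final committed: {a=18, b=1, c=22, d=13, e=1}

Answer: 18 1 22 13 1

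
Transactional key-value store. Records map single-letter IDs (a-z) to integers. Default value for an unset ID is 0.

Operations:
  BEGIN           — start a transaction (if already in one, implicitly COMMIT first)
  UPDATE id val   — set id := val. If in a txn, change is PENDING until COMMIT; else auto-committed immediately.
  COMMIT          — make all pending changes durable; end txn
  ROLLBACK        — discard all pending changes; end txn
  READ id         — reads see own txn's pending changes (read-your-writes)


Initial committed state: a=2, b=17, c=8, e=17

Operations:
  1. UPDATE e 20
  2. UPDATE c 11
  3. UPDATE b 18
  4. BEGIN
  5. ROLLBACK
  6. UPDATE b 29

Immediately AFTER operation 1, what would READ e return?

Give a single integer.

Initial committed: {a=2, b=17, c=8, e=17}
Op 1: UPDATE e=20 (auto-commit; committed e=20)
After op 1: visible(e) = 20 (pending={}, committed={a=2, b=17, c=8, e=20})

Answer: 20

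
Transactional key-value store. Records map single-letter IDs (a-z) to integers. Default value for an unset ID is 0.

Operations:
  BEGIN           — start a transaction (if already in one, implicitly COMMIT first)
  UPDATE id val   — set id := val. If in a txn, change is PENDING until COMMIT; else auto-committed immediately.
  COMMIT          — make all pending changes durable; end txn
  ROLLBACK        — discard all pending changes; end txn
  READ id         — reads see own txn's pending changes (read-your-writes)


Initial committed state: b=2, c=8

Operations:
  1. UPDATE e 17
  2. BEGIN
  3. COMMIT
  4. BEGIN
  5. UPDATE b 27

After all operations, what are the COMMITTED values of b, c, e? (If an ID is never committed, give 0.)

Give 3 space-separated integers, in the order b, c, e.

Initial committed: {b=2, c=8}
Op 1: UPDATE e=17 (auto-commit; committed e=17)
Op 2: BEGIN: in_txn=True, pending={}
Op 3: COMMIT: merged [] into committed; committed now {b=2, c=8, e=17}
Op 4: BEGIN: in_txn=True, pending={}
Op 5: UPDATE b=27 (pending; pending now {b=27})
Final committed: {b=2, c=8, e=17}

Answer: 2 8 17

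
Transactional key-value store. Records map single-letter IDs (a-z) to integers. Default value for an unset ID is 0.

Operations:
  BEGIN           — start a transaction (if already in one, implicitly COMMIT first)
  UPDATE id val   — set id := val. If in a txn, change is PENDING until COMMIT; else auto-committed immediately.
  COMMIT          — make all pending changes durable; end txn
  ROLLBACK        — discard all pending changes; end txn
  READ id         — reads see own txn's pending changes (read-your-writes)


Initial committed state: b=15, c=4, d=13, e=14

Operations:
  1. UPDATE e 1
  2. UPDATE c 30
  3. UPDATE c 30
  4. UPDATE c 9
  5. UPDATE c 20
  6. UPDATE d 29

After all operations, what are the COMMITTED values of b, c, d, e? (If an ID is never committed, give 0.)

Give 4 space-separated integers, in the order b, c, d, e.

Answer: 15 20 29 1

Derivation:
Initial committed: {b=15, c=4, d=13, e=14}
Op 1: UPDATE e=1 (auto-commit; committed e=1)
Op 2: UPDATE c=30 (auto-commit; committed c=30)
Op 3: UPDATE c=30 (auto-commit; committed c=30)
Op 4: UPDATE c=9 (auto-commit; committed c=9)
Op 5: UPDATE c=20 (auto-commit; committed c=20)
Op 6: UPDATE d=29 (auto-commit; committed d=29)
Final committed: {b=15, c=20, d=29, e=1}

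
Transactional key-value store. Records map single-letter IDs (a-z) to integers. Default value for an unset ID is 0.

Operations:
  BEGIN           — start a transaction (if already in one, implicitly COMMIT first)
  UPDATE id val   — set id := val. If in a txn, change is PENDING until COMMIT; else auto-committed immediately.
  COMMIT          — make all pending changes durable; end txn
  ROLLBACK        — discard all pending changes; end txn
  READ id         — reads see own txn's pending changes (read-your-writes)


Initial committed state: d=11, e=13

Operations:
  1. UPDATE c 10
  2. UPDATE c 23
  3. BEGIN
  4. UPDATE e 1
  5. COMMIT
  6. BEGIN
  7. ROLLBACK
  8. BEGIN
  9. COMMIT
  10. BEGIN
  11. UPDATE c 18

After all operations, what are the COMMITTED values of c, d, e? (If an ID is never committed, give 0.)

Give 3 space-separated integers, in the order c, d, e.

Answer: 23 11 1

Derivation:
Initial committed: {d=11, e=13}
Op 1: UPDATE c=10 (auto-commit; committed c=10)
Op 2: UPDATE c=23 (auto-commit; committed c=23)
Op 3: BEGIN: in_txn=True, pending={}
Op 4: UPDATE e=1 (pending; pending now {e=1})
Op 5: COMMIT: merged ['e'] into committed; committed now {c=23, d=11, e=1}
Op 6: BEGIN: in_txn=True, pending={}
Op 7: ROLLBACK: discarded pending []; in_txn=False
Op 8: BEGIN: in_txn=True, pending={}
Op 9: COMMIT: merged [] into committed; committed now {c=23, d=11, e=1}
Op 10: BEGIN: in_txn=True, pending={}
Op 11: UPDATE c=18 (pending; pending now {c=18})
Final committed: {c=23, d=11, e=1}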